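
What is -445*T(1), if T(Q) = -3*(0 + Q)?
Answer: 1335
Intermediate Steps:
T(Q) = -3*Q
-445*T(1) = -(-1335) = -445*(-3) = 1335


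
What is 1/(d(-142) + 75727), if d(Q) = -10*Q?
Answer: 1/77147 ≈ 1.2962e-5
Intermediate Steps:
1/(d(-142) + 75727) = 1/(-10*(-142) + 75727) = 1/(1420 + 75727) = 1/77147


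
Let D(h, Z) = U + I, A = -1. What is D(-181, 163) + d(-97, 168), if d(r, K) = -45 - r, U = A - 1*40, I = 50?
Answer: 61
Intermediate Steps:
U = -41 (U = -1 - 1*40 = -1 - 40 = -41)
D(h, Z) = 9 (D(h, Z) = -41 + 50 = 9)
D(-181, 163) + d(-97, 168) = 9 + (-45 - 1*(-97)) = 9 + (-45 + 97) = 9 + 52 = 61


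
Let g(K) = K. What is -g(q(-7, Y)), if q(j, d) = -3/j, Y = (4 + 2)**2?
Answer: -3/7 ≈ -0.42857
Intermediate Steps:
Y = 36 (Y = 6**2 = 36)
-g(q(-7, Y)) = -(-3)/(-7) = -(-3)*(-1)/7 = -1*3/7 = -3/7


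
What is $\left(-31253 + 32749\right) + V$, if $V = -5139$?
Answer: $-3643$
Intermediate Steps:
$\left(-31253 + 32749\right) + V = \left(-31253 + 32749\right) - 5139 = 1496 - 5139 = -3643$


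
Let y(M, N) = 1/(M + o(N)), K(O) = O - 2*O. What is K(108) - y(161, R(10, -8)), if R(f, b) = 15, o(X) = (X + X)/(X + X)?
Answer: -17497/162 ≈ -108.01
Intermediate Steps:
o(X) = 1 (o(X) = (2*X)/((2*X)) = (2*X)*(1/(2*X)) = 1)
K(O) = -O (K(O) = O - 2*O = -O)
y(M, N) = 1/(1 + M) (y(M, N) = 1/(M + 1) = 1/(1 + M))
K(108) - y(161, R(10, -8)) = -1*108 - 1/(1 + 161) = -108 - 1/162 = -17497/162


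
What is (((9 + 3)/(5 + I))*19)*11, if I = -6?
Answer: -2508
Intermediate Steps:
(((9 + 3)/(5 + I))*19)*11 = (((9 + 3)/(5 - 6))*19)*11 = ((12/(-1))*19)*11 = ((12*(-1))*19)*11 = -12*19*11 = -228*11 = -2508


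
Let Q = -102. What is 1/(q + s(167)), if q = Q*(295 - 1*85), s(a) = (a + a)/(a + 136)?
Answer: -303/6489926 ≈ -4.6688e-5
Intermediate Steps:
s(a) = 2*a/(136 + a) (s(a) = (2*a)/(136 + a) = 2*a/(136 + a))
q = -21420 (q = -102*(295 - 1*85) = -102*(295 - 85) = -102*210 = -21420)
1/(q + s(167)) = 1/(-21420 + 2*167/(136 + 167)) = 1/(-21420 + 2*167/303) = 1/(-21420 + 2*167*(1/303)) = 1/(-21420 + 334/303) = 1/(-6489926/303) = -303/6489926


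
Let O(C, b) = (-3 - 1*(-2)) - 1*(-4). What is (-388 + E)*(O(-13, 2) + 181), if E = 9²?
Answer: -56488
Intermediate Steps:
E = 81
O(C, b) = 3 (O(C, b) = (-3 + 2) + 4 = -1 + 4 = 3)
(-388 + E)*(O(-13, 2) + 181) = (-388 + 81)*(3 + 181) = -307*184 = -56488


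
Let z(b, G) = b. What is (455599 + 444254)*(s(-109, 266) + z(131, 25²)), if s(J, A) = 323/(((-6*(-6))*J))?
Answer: 154091127671/1308 ≈ 1.1781e+8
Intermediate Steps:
s(J, A) = 323/(36*J) (s(J, A) = 323/((36*J)) = 323*(1/(36*J)) = 323/(36*J))
(455599 + 444254)*(s(-109, 266) + z(131, 25²)) = (455599 + 444254)*((323/36)/(-109) + 131) = 899853*((323/36)*(-1/109) + 131) = 899853*(-323/3924 + 131) = 899853*(513721/3924) = 154091127671/1308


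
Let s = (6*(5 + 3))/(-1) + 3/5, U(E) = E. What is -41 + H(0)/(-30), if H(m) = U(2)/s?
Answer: -29150/711 ≈ -40.999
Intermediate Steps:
s = -237/5 (s = (6*8)*(-1) + 3*(1/5) = 48*(-1) + 3/5 = -48 + 3/5 = -237/5 ≈ -47.400)
H(m) = -10/237 (H(m) = 2/(-237/5) = 2*(-5/237) = -10/237)
-41 + H(0)/(-30) = -41 - 10/237/(-30) = -41 - 1/30*(-10/237) = -41 + 1/711 = -29150/711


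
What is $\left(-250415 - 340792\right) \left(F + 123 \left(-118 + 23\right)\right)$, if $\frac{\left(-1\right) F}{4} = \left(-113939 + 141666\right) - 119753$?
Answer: $-210717407733$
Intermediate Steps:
$F = 368104$ ($F = - 4 \left(\left(-113939 + 141666\right) - 119753\right) = - 4 \left(27727 - 119753\right) = \left(-4\right) \left(-92026\right) = 368104$)
$\left(-250415 - 340792\right) \left(F + 123 \left(-118 + 23\right)\right) = \left(-250415 - 340792\right) \left(368104 + 123 \left(-118 + 23\right)\right) = - 591207 \left(368104 + 123 \left(-95\right)\right) = - 591207 \left(368104 - 11685\right) = \left(-591207\right) 356419 = -210717407733$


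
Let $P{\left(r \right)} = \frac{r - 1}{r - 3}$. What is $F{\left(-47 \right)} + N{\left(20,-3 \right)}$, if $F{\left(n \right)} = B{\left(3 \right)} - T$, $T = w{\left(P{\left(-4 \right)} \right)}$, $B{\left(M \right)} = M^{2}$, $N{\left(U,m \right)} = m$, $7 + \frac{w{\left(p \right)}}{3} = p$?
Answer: $\frac{174}{7} \approx 24.857$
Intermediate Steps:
$P{\left(r \right)} = \frac{-1 + r}{-3 + r}$
$w{\left(p \right)} = -21 + 3 p$
$T = - \frac{132}{7}$ ($T = -21 + 3 \frac{-1 - 4}{-3 - 4} = -21 + 3 \frac{1}{-7} \left(-5\right) = -21 + 3 \left(\left(- \frac{1}{7}\right) \left(-5\right)\right) = -21 + 3 \cdot \frac{5}{7} = -21 + \frac{15}{7} = - \frac{132}{7} \approx -18.857$)
$F{\left(n \right)} = \frac{195}{7}$ ($F{\left(n \right)} = 3^{2} - - \frac{132}{7} = 9 + \frac{132}{7} = \frac{195}{7}$)
$F{\left(-47 \right)} + N{\left(20,-3 \right)} = \frac{195}{7} - 3 = \frac{174}{7}$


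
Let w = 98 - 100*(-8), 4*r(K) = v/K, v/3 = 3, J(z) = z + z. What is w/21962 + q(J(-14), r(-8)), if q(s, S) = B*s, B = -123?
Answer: 37819013/10981 ≈ 3444.0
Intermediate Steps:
J(z) = 2*z
v = 9 (v = 3*3 = 9)
r(K) = 9/(4*K) (r(K) = (9/K)/4 = 9/(4*K))
w = 898 (w = 98 + 800 = 898)
q(s, S) = -123*s
w/21962 + q(J(-14), r(-8)) = 898/21962 - 246*(-14) = 898*(1/21962) - 123*(-28) = 449/10981 + 3444 = 37819013/10981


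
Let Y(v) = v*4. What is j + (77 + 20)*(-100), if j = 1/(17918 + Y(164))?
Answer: -180167799/18574 ≈ -9700.0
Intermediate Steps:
Y(v) = 4*v
j = 1/18574 (j = 1/(17918 + 4*164) = 1/(17918 + 656) = 1/18574 ≈ 5.3839e-5)
j + (77 + 20)*(-100) = 1/18574 + (77 + 20)*(-100) = 1/18574 + 97*(-100) = 1/18574 - 9700 = -180167799/18574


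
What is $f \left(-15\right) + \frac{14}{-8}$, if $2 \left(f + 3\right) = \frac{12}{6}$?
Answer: $\frac{113}{4} \approx 28.25$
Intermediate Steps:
$f = -2$ ($f = -3 + \frac{12 \cdot \frac{1}{6}}{2} = -3 + \frac{1}{2} \cdot 2 = -3 + 1 = -2$)
$f \left(-15\right) + \frac{14}{-8} = \left(-2\right) \left(-15\right) + \frac{14}{-8} = 30 + 14 \left(- \frac{1}{8}\right) = 30 - \frac{7}{4} = \frac{113}{4}$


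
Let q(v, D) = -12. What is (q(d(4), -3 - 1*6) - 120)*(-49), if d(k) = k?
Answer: 6468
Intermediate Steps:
(q(d(4), -3 - 1*6) - 120)*(-49) = (-12 - 120)*(-49) = -132*(-49) = 6468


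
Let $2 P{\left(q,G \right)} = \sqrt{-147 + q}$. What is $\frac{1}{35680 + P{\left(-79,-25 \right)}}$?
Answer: $\frac{71360}{2546124913} - \frac{i \sqrt{226}}{2546124913} \approx 2.8027 \cdot 10^{-5} - 5.9044 \cdot 10^{-9} i$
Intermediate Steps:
$P{\left(q,G \right)} = \frac{\sqrt{-147 + q}}{2}$
$\frac{1}{35680 + P{\left(-79,-25 \right)}} = \frac{1}{35680 + \frac{\sqrt{-147 - 79}}{2}} = \frac{1}{35680 + \frac{\sqrt{-226}}{2}} = \frac{1}{35680 + \frac{i \sqrt{226}}{2}}$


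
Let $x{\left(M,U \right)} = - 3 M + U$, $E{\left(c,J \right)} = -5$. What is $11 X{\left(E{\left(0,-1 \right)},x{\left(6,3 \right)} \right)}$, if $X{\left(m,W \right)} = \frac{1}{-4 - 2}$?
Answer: $- \frac{11}{6} \approx -1.8333$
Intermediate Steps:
$x{\left(M,U \right)} = U - 3 M$
$X{\left(m,W \right)} = - \frac{1}{6}$ ($X{\left(m,W \right)} = \frac{1}{-6} = - \frac{1}{6}$)
$11 X{\left(E{\left(0,-1 \right)},x{\left(6,3 \right)} \right)} = 11 \left(- \frac{1}{6}\right) = - \frac{11}{6}$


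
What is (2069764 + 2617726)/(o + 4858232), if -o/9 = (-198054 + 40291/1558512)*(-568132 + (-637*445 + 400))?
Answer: -811723268320/262737707149073353 ≈ -3.0895e-6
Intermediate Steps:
o = -262738548439392329/173168 (o = -9*(-198054 + 40291/1558512)*(-568132 + (-637*445 + 400)) = -9*(-198054 + 40291*(1/1558512))*(-568132 + (-283465 + 400)) = -9*(-198054 + 40291/1558512)*(-568132 - 283065) = -(-308669495357)*(-851197)/173168 = -9*262738548439392329/1558512 = -262738548439392329/173168 ≈ -1.5172e+12)
(2069764 + 2617726)/(o + 4858232) = (2069764 + 2617726)/(-262738548439392329/173168 + 4858232) = 4687490/(-262737707149073353/173168) = 4687490*(-173168/262737707149073353) = -811723268320/262737707149073353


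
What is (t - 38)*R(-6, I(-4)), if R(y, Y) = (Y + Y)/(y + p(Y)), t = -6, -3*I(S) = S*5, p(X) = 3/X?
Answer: 35200/333 ≈ 105.71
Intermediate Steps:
I(S) = -5*S/3 (I(S) = -S*5/3 = -5*S/3)
R(y, Y) = 2*Y/(y + 3/Y) (R(y, Y) = (Y + Y)/(y + 3/Y) = (2*Y)/(y + 3/Y) = 2*Y/(y + 3/Y))
(t - 38)*R(-6, I(-4)) = (-6 - 38)*(2*(-5/3*(-4))²/(3 - 5/3*(-4)*(-6))) = -88*(20/3)²/(3 + (20/3)*(-6)) = -88*400/(9*(3 - 40)) = -88*400/(9*(-37)) = -88*400*(-1)/(9*37) = -44*(-800/333) = 35200/333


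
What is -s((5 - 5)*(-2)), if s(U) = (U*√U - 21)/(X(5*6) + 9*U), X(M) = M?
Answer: 7/10 ≈ 0.70000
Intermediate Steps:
s(U) = (-21 + U^(3/2))/(30 + 9*U) (s(U) = (U*√U - 21)/(5*6 + 9*U) = (U^(3/2) - 21)/(30 + 9*U) = (-21 + U^(3/2))/(30 + 9*U))
-s((5 - 5)*(-2)) = -(-21 + ((5 - 5)*(-2))^(3/2))/(3*(10 + 3*((5 - 5)*(-2)))) = -(-21 + (0*(-2))^(3/2))/(3*(10 + 3*(0*(-2)))) = -(-21 + 0^(3/2))/(3*(10 + 3*0)) = -(-21 + 0)/(3*(10 + 0)) = -(-21)/(3*10) = -1*(-7/10) = 7/10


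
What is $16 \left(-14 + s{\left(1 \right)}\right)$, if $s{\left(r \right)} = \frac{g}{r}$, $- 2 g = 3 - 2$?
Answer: $-232$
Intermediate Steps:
$g = - \frac{1}{2}$ ($g = - \frac{3 - 2}{2} = \left(- \frac{1}{2}\right) 1 = - \frac{1}{2} \approx -0.5$)
$s{\left(r \right)} = - \frac{1}{2 r}$
$16 \left(-14 + s{\left(1 \right)}\right) = 16 \left(-14 - \frac{1}{2 \cdot 1}\right) = 16 \left(-14 - \frac{1}{2}\right) = 16 \left(- \frac{29}{2}\right) = -232$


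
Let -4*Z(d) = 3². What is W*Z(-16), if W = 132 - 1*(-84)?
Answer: -486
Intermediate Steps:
Z(d) = -9/4 (Z(d) = -¼*3² = -¼*9 = -9/4)
W = 216 (W = 132 + 84 = 216)
W*Z(-16) = 216*(-9/4) = -486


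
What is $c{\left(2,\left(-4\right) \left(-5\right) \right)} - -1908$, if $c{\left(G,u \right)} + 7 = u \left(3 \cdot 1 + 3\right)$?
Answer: $2021$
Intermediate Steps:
$c{\left(G,u \right)} = -7 + 6 u$ ($c{\left(G,u \right)} = -7 + u \left(3 \cdot 1 + 3\right) = -7 + u \left(3 + 3\right) = -7 + u 6 = -7 + 6 u$)
$c{\left(2,\left(-4\right) \left(-5\right) \right)} - -1908 = \left(-7 + 6 \left(\left(-4\right) \left(-5\right)\right)\right) - -1908 = \left(-7 + 6 \cdot 20\right) + 1908 = \left(-7 + 120\right) + 1908 = 113 + 1908 = 2021$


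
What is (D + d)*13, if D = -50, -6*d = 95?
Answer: -5135/6 ≈ -855.83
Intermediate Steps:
d = -95/6 (d = -⅙*95 = -95/6 ≈ -15.833)
(D + d)*13 = (-50 - 95/6)*13 = -395/6*13 = -5135/6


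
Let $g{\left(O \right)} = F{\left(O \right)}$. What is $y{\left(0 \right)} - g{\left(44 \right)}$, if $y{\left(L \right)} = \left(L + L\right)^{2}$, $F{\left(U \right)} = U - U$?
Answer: $0$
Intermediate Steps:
$F{\left(U \right)} = 0$
$g{\left(O \right)} = 0$
$y{\left(L \right)} = 4 L^{2}$ ($y{\left(L \right)} = \left(2 L\right)^{2} = 4 L^{2}$)
$y{\left(0 \right)} - g{\left(44 \right)} = 4 \cdot 0^{2} - 0 = 4 \cdot 0 + 0 = 0 + 0 = 0$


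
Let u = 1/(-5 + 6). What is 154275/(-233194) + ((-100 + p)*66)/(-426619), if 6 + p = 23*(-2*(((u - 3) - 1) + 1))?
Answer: -65601174969/99484991086 ≈ -0.65941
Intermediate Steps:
u = 1 (u = 1/1 = 1)
p = 86 (p = -6 + 23*(-2*(((1 - 3) - 1) + 1)) = -6 + 23*(-2*((-2 - 1) + 1)) = -6 + 23*(-2*(-3 + 1)) = -6 + 23*(-2*(-2)) = -6 + 23*4 = -6 + 92 = 86)
154275/(-233194) + ((-100 + p)*66)/(-426619) = 154275/(-233194) + ((-100 + 86)*66)/(-426619) = 154275*(-1/233194) - 14*66*(-1/426619) = -154275/233194 - 924*(-1/426619) = -154275/233194 + 924/426619 = -65601174969/99484991086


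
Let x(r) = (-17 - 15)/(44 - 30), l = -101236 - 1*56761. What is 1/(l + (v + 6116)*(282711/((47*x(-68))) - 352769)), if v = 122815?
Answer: -752/34458380971459 ≈ -2.1823e-11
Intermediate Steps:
l = -157997 (l = -101236 - 56761 = -157997)
x(r) = -16/7 (x(r) = -32/14 = -32*1/14 = -16/7)
1/(l + (v + 6116)*(282711/((47*x(-68))) - 352769)) = 1/(-157997 + (122815 + 6116)*(282711/((47*(-16/7))) - 352769)) = 1/(-157997 + 128931*(282711/(-752/7) - 352769)) = 1/(-157997 + 128931*(282711*(-7/752) - 352769)) = 1/(-157997 + 128931*(-1978977/752 - 352769)) = 1/(-157997 + 128931*(-267261265/752)) = 1/(-157997 - 34458262157715/752) = 1/(-34458380971459/752) = -752/34458380971459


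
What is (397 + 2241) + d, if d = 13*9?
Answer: 2755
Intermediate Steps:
d = 117
(397 + 2241) + d = (397 + 2241) + 117 = 2638 + 117 = 2755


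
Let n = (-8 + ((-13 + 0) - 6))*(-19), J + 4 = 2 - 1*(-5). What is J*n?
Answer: 1539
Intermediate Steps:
J = 3 (J = -4 + (2 - 1*(-5)) = -4 + (2 + 5) = -4 + 7 = 3)
n = 513 (n = (-8 + (-13 - 6))*(-19) = (-8 - 19)*(-19) = -27*(-19) = 513)
J*n = 3*513 = 1539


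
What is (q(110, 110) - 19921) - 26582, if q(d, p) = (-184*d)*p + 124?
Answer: -2272779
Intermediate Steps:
q(d, p) = 124 - 184*d*p (q(d, p) = -184*d*p + 124 = 124 - 184*d*p)
(q(110, 110) - 19921) - 26582 = ((124 - 184*110*110) - 19921) - 26582 = ((124 - 2226400) - 19921) - 26582 = (-2226276 - 19921) - 26582 = -2246197 - 26582 = -2272779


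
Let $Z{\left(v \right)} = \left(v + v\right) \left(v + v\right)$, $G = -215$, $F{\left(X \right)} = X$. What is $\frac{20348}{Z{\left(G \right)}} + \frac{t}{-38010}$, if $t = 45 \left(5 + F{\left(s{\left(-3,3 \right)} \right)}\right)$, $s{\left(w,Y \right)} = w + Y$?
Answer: $\frac{12197083}{117134150} \approx 0.10413$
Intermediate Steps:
$s{\left(w,Y \right)} = Y + w$
$t = 225$ ($t = 45 \left(5 + \left(3 - 3\right)\right) = 45 \left(5 + 0\right) = 45 \cdot 5 = 225$)
$Z{\left(v \right)} = 4 v^{2}$ ($Z{\left(v \right)} = 2 v 2 v = 4 v^{2}$)
$\frac{20348}{Z{\left(G \right)}} + \frac{t}{-38010} = \frac{20348}{4 \left(-215\right)^{2}} + \frac{225}{-38010} = \frac{20348}{4 \cdot 46225} + 225 \left(- \frac{1}{38010}\right) = \frac{20348}{184900} - \frac{15}{2534} = 20348 \cdot \frac{1}{184900} - \frac{15}{2534} = \frac{5087}{46225} - \frac{15}{2534} = \frac{12197083}{117134150}$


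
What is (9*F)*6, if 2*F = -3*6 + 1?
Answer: -459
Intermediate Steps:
F = -17/2 (F = (-3*6 + 1)/2 = (-18 + 1)/2 = (½)*(-17) = -17/2 ≈ -8.5000)
(9*F)*6 = (9*(-17/2))*6 = -153/2*6 = -459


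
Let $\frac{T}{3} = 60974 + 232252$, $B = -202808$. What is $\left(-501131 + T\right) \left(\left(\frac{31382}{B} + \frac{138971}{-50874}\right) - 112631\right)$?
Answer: $- \frac{109979022396134791159}{2579413548} \approx -4.2637 \cdot 10^{10}$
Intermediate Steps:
$T = 879678$ ($T = 3 \left(60974 + 232252\right) = 3 \cdot 293226 = 879678$)
$\left(-501131 + T\right) \left(\left(\frac{31382}{B} + \frac{138971}{-50874}\right) - 112631\right) = \left(-501131 + 879678\right) \left(\left(\frac{31382}{-202808} + \frac{138971}{-50874}\right) - 112631\right) = 378547 \left(\left(31382 \left(- \frac{1}{202808}\right) + 138971 \left(- \frac{1}{50874}\right)\right) - 112631\right) = 378547 \left(\left(- \frac{15691}{101404} - \frac{138971}{50874}\right) - 112631\right) = 378547 \left(- \frac{7445239609}{2579413548} - 112631\right) = 378547 \left(- \frac{290529372564397}{2579413548}\right) = - \frac{109979022396134791159}{2579413548}$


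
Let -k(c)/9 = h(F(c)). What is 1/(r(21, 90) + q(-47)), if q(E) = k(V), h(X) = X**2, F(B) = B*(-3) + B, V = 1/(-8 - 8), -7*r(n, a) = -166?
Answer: 448/10561 ≈ 0.042420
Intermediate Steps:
r(n, a) = 166/7 (r(n, a) = -1/7*(-166) = 166/7)
V = -1/16 (V = 1/(-16) = -1/16 ≈ -0.062500)
F(B) = -2*B (F(B) = -3*B + B = -2*B)
k(c) = -36*c**2 (k(c) = -9*4*c**2 = -36*c**2)
q(E) = -9/64 (q(E) = -36*(-1/16)**2 = -36*1/256 = -9/64)
1/(r(21, 90) + q(-47)) = 1/(166/7 - 9/64) = 1/(10561/448) = 448/10561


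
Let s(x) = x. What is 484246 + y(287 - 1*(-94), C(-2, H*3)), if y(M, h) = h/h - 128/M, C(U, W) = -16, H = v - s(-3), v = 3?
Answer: 184497979/381 ≈ 4.8425e+5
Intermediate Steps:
H = 6 (H = 3 - 1*(-3) = 3 + 3 = 6)
y(M, h) = 1 - 128/M
484246 + y(287 - 1*(-94), C(-2, H*3)) = 484246 + (-128 + (287 - 1*(-94)))/(287 - 1*(-94)) = 484246 + (-128 + (287 + 94))/(287 + 94) = 484246 + (-128 + 381)/381 = 484246 + (1/381)*253 = 484246 + 253/381 = 184497979/381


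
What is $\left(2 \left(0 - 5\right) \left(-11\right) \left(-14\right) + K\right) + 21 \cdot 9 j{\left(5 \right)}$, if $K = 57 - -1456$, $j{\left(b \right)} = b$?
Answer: $918$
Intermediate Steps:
$K = 1513$ ($K = 57 + 1456 = 1513$)
$\left(2 \left(0 - 5\right) \left(-11\right) \left(-14\right) + K\right) + 21 \cdot 9 j{\left(5 \right)} = \left(2 \left(0 - 5\right) \left(-11\right) \left(-14\right) + 1513\right) + 21 \cdot 9 \cdot 5 = \left(2 \left(-5\right) \left(-11\right) \left(-14\right) + 1513\right) + 189 \cdot 5 = \left(\left(-10\right) \left(-11\right) \left(-14\right) + 1513\right) + 945 = \left(110 \left(-14\right) + 1513\right) + 945 = \left(-1540 + 1513\right) + 945 = -27 + 945 = 918$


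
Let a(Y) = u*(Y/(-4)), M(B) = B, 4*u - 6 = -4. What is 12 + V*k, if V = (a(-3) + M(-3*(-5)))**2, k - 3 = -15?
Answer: -45195/16 ≈ -2824.7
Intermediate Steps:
k = -12 (k = 3 - 15 = -12)
u = 1/2 (u = 3/2 + (1/4)*(-4) = 3/2 - 1 = 1/2 ≈ 0.50000)
a(Y) = -Y/8 (a(Y) = (Y/(-4))/2 = (Y*(-1/4))/2 = (-Y/4)/2 = -Y/8)
V = 15129/64 (V = (-1/8*(-3) - 3*(-5))**2 = (3/8 + 15)**2 = (123/8)**2 = 15129/64 ≈ 236.39)
12 + V*k = 12 + (15129/64)*(-12) = 12 - 45387/16 = -45195/16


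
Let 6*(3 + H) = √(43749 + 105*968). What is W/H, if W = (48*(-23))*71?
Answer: -2821824/48355 - 156768*√145389/48355 ≈ -1294.5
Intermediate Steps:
W = -78384 (W = -1104*71 = -78384)
H = -3 + √145389/6 (H = -3 + √(43749 + 105*968)/6 = -3 + √(43749 + 101640)/6 = -3 + √145389/6 ≈ 60.550)
W/H = -78384/(-3 + √145389/6)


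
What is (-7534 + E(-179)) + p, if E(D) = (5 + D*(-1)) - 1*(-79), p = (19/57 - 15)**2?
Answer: -63503/9 ≈ -7055.9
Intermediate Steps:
p = 1936/9 (p = (19*(1/57) - 15)**2 = (1/3 - 15)**2 = (-44/3)**2 = 1936/9 ≈ 215.11)
E(D) = 84 - D (E(D) = (5 - D) + 79 = 84 - D)
(-7534 + E(-179)) + p = (-7534 + (84 - 1*(-179))) + 1936/9 = (-7534 + (84 + 179)) + 1936/9 = (-7534 + 263) + 1936/9 = -7271 + 1936/9 = -63503/9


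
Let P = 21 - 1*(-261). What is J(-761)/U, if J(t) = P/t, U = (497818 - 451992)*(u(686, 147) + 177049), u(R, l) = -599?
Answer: -141/3076722124850 ≈ -4.5828e-11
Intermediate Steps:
P = 282 (P = 21 + 261 = 282)
U = 8085997700 (U = (497818 - 451992)*(-599 + 177049) = 45826*176450 = 8085997700)
J(t) = 282/t
J(-761)/U = (282/(-761))/8085997700 = (282*(-1/761))*(1/8085997700) = -282/761*1/8085997700 = -141/3076722124850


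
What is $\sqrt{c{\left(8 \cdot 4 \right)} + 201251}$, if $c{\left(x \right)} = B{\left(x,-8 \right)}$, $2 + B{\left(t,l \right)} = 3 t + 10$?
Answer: $\sqrt{201355} \approx 448.73$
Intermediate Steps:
$B{\left(t,l \right)} = 8 + 3 t$ ($B{\left(t,l \right)} = -2 + \left(3 t + 10\right) = -2 + \left(10 + 3 t\right) = 8 + 3 t$)
$c{\left(x \right)} = 8 + 3 x$
$\sqrt{c{\left(8 \cdot 4 \right)} + 201251} = \sqrt{\left(8 + 3 \cdot 8 \cdot 4\right) + 201251} = \sqrt{\left(8 + 3 \cdot 32\right) + 201251} = \sqrt{\left(8 + 96\right) + 201251} = \sqrt{104 + 201251} = \sqrt{201355}$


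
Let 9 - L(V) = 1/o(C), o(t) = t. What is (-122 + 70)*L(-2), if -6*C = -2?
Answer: -312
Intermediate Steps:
C = ⅓ (C = -⅙*(-2) = ⅓ ≈ 0.33333)
L(V) = 6 (L(V) = 9 - 1/⅓ = 9 - 1*3 = 9 - 3 = 6)
(-122 + 70)*L(-2) = (-122 + 70)*6 = -52*6 = -312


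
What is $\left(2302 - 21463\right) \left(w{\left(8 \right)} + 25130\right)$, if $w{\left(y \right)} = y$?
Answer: $-481669218$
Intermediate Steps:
$\left(2302 - 21463\right) \left(w{\left(8 \right)} + 25130\right) = \left(2302 - 21463\right) \left(8 + 25130\right) = \left(-19161\right) 25138 = -481669218$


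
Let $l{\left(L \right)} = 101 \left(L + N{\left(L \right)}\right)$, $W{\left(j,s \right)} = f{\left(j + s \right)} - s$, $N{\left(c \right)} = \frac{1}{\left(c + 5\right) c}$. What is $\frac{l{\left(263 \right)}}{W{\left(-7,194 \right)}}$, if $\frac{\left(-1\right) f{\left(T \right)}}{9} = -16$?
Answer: $- \frac{1872266593}{3524200} \approx -531.26$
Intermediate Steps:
$f{\left(T \right)} = 144$ ($f{\left(T \right)} = \left(-9\right) \left(-16\right) = 144$)
$N{\left(c \right)} = \frac{1}{c \left(5 + c\right)}$ ($N{\left(c \right)} = \frac{1}{\left(5 + c\right) c} = \frac{1}{c \left(5 + c\right)}$)
$W{\left(j,s \right)} = 144 - s$
$l{\left(L \right)} = 101 L + \frac{101}{L \left(5 + L\right)}$ ($l{\left(L \right)} = 101 \left(L + \frac{1}{L \left(5 + L\right)}\right) = 101 L + \frac{101}{L \left(5 + L\right)}$)
$\frac{l{\left(263 \right)}}{W{\left(-7,194 \right)}} = \frac{101 \cdot \frac{1}{263} \frac{1}{5 + 263} \left(1 + 263^{2} \left(5 + 263\right)\right)}{144 - 194} = \frac{101 \cdot \frac{1}{263} \cdot \frac{1}{268} \left(1 + 69169 \cdot 268\right)}{144 - 194} = \frac{101 \cdot \frac{1}{263} \cdot \frac{1}{268} \left(1 + 18537292\right)}{-50} = 101 \cdot \frac{1}{263} \cdot \frac{1}{268} \cdot 18537293 \left(- \frac{1}{50}\right) = \frac{1872266593}{70484} \left(- \frac{1}{50}\right) = - \frac{1872266593}{3524200}$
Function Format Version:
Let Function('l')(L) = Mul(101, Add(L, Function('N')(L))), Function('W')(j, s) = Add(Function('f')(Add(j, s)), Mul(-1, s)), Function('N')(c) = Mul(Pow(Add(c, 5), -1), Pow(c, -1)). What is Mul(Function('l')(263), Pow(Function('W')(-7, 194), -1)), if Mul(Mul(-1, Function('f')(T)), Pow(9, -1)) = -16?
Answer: Rational(-1872266593, 3524200) ≈ -531.26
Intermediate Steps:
Function('f')(T) = 144 (Function('f')(T) = Mul(-9, -16) = 144)
Function('N')(c) = Mul(Pow(c, -1), Pow(Add(5, c), -1)) (Function('N')(c) = Mul(Pow(Add(5, c), -1), Pow(c, -1)) = Mul(Pow(c, -1), Pow(Add(5, c), -1)))
Function('W')(j, s) = Add(144, Mul(-1, s))
Function('l')(L) = Add(Mul(101, L), Mul(101, Pow(L, -1), Pow(Add(5, L), -1))) (Function('l')(L) = Mul(101, Add(L, Mul(Pow(L, -1), Pow(Add(5, L), -1)))) = Add(Mul(101, L), Mul(101, Pow(L, -1), Pow(Add(5, L), -1))))
Mul(Function('l')(263), Pow(Function('W')(-7, 194), -1)) = Mul(Mul(101, Pow(263, -1), Pow(Add(5, 263), -1), Add(1, Mul(Pow(263, 2), Add(5, 263)))), Pow(Add(144, Mul(-1, 194)), -1)) = Mul(Mul(101, Rational(1, 263), Pow(268, -1), Add(1, Mul(69169, 268))), Pow(Add(144, -194), -1)) = Mul(Mul(101, Rational(1, 263), Rational(1, 268), Add(1, 18537292)), Pow(-50, -1)) = Mul(Mul(101, Rational(1, 263), Rational(1, 268), 18537293), Rational(-1, 50)) = Mul(Rational(1872266593, 70484), Rational(-1, 50)) = Rational(-1872266593, 3524200)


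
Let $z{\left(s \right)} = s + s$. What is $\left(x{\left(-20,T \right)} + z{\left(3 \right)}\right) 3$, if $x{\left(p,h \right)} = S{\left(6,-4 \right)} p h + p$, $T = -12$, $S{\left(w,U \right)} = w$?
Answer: $4278$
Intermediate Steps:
$z{\left(s \right)} = 2 s$
$x{\left(p,h \right)} = p + 6 h p$ ($x{\left(p,h \right)} = 6 p h + p = 6 h p + p = p + 6 h p$)
$\left(x{\left(-20,T \right)} + z{\left(3 \right)}\right) 3 = \left(- 20 \left(1 + 6 \left(-12\right)\right) + 2 \cdot 3\right) 3 = \left(- 20 \left(1 - 72\right) + 6\right) 3 = \left(\left(-20\right) \left(-71\right) + 6\right) 3 = \left(1420 + 6\right) 3 = 1426 \cdot 3 = 4278$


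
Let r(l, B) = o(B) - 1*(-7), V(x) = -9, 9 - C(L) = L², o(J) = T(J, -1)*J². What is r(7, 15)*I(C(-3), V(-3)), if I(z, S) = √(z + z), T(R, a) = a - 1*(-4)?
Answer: 0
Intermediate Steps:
T(R, a) = 4 + a (T(R, a) = a + 4 = 4 + a)
o(J) = 3*J² (o(J) = (4 - 1)*J² = 3*J²)
C(L) = 9 - L²
r(l, B) = 7 + 3*B² (r(l, B) = 3*B² - 1*(-7) = 3*B² + 7 = 7 + 3*B²)
I(z, S) = √2*√z (I(z, S) = √(2*z) = √2*√z)
r(7, 15)*I(C(-3), V(-3)) = (7 + 3*15²)*(√2*√(9 - 1*(-3)²)) = (7 + 3*225)*(√2*√(9 - 1*9)) = (7 + 675)*(√2*√(9 - 9)) = 682*(√2*√0) = 682*(√2*0) = 682*0 = 0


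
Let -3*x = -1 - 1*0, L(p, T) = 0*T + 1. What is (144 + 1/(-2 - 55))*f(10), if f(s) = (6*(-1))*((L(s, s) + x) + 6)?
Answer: -361108/57 ≈ -6335.2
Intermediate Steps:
L(p, T) = 1 (L(p, T) = 0 + 1 = 1)
x = ⅓ (x = -(-1 - 1*0)/3 = -(-1 + 0)/3 = -⅓*(-1) = ⅓ ≈ 0.33333)
f(s) = -44 (f(s) = (6*(-1))*((1 + ⅓) + 6) = -6*(4/3 + 6) = -6*22/3 = -44)
(144 + 1/(-2 - 55))*f(10) = (144 + 1/(-2 - 55))*(-44) = (144 + 1/(-57))*(-44) = (144 - 1/57)*(-44) = (8207/57)*(-44) = -361108/57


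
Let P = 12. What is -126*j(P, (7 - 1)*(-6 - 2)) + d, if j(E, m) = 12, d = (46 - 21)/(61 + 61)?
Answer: -184439/122 ≈ -1511.8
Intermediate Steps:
d = 25/122 ≈ 0.20492
-126*j(P, (7 - 1)*(-6 - 2)) + d = -126*12 + 25/122 = -1512 + 25/122 = -184439/122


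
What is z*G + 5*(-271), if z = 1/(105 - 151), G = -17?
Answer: -62313/46 ≈ -1354.6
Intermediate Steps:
z = -1/46 (z = 1/(-46) = -1/46 ≈ -0.021739)
z*G + 5*(-271) = -1/46*(-17) + 5*(-271) = 17/46 - 1355 = -62313/46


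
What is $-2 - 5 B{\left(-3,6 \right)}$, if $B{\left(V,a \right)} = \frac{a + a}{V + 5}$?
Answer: $-32$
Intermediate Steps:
$B{\left(V,a \right)} = \frac{2 a}{5 + V}$
$-2 - 5 B{\left(-3,6 \right)} = -2 - 5 \cdot 2 \cdot 6 \frac{1}{5 - 3} = -2 - 5 \cdot 2 \cdot 6 \cdot \frac{1}{2} = -2 - 30 = -32$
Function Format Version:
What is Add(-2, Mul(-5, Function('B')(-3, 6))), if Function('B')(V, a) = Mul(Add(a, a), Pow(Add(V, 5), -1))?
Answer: -32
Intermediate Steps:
Function('B')(V, a) = Mul(2, a, Pow(Add(5, V), -1)) (Function('B')(V, a) = Mul(Mul(2, a), Pow(Add(5, V), -1)) = Mul(2, a, Pow(Add(5, V), -1)))
Add(-2, Mul(-5, Function('B')(-3, 6))) = Add(-2, Mul(-5, Mul(2, 6, Pow(Add(5, -3), -1)))) = Add(-2, Mul(-5, Mul(2, 6, Pow(2, -1)))) = Add(-2, Mul(-5, Mul(2, 6, Rational(1, 2)))) = Add(-2, Mul(-5, 6)) = Add(-2, -30) = -32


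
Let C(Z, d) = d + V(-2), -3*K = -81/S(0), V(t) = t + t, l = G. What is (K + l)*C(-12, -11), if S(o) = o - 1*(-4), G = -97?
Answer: 5415/4 ≈ 1353.8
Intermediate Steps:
l = -97
S(o) = 4 + o (S(o) = o + 4 = 4 + o)
V(t) = 2*t
K = 27/4 (K = -(-27)/(4 + 0) = -(-27)/4 = -⅓*(-81/4) = 27/4 ≈ 6.7500)
C(Z, d) = -4 + d (C(Z, d) = d + 2*(-2) = d - 4 = -4 + d)
(K + l)*C(-12, -11) = (27/4 - 97)*(-4 - 11) = -361/4*(-15) = 5415/4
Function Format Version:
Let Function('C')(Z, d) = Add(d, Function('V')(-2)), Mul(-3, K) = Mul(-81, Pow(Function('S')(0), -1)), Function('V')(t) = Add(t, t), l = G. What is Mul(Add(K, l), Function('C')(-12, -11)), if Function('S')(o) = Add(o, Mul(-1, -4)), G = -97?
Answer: Rational(5415, 4) ≈ 1353.8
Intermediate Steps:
l = -97
Function('S')(o) = Add(4, o) (Function('S')(o) = Add(o, 4) = Add(4, o))
Function('V')(t) = Mul(2, t)
K = Rational(27, 4) (K = Mul(Rational(-1, 3), Mul(-81, Pow(Add(4, 0), -1))) = Mul(Rational(-1, 3), Mul(-81, Pow(4, -1))) = Mul(Rational(-1, 3), Mul(-81, Rational(1, 4))) = Mul(Rational(-1, 3), Rational(-81, 4)) = Rational(27, 4) ≈ 6.7500)
Function('C')(Z, d) = Add(-4, d) (Function('C')(Z, d) = Add(d, Mul(2, -2)) = Add(d, -4) = Add(-4, d))
Mul(Add(K, l), Function('C')(-12, -11)) = Mul(Add(Rational(27, 4), -97), Add(-4, -11)) = Mul(Rational(-361, 4), -15) = Rational(5415, 4)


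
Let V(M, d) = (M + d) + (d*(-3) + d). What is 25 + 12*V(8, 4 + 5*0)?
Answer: 73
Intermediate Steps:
V(M, d) = M - d (V(M, d) = (M + d) + (-3*d + d) = (M + d) - 2*d = M - d)
25 + 12*V(8, 4 + 5*0) = 25 + 12*(8 - (4 + 5*0)) = 25 + 12*(8 - (4 + 0)) = 25 + 12*(8 - 1*4) = 25 + 12*(8 - 4) = 25 + 12*4 = 25 + 48 = 73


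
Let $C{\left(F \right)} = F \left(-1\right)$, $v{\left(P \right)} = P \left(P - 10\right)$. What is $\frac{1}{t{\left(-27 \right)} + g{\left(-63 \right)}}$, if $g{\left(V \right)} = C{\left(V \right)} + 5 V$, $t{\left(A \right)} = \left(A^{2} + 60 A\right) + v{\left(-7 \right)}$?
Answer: $- \frac{1}{1024} \approx -0.00097656$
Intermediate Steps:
$v{\left(P \right)} = P \left(-10 + P\right)$
$C{\left(F \right)} = - F$
$t{\left(A \right)} = 119 + A^{2} + 60 A$ ($t{\left(A \right)} = \left(A^{2} + 60 A\right) - 7 \left(-10 - 7\right) = \left(A^{2} + 60 A\right) - -119 = \left(A^{2} + 60 A\right) + 119 = 119 + A^{2} + 60 A$)
$g{\left(V \right)} = 4 V$ ($g{\left(V \right)} = - V + 5 V = 4 V$)
$\frac{1}{t{\left(-27 \right)} + g{\left(-63 \right)}} = \frac{1}{\left(119 + \left(-27\right)^{2} + 60 \left(-27\right)\right) + 4 \left(-63\right)} = \frac{1}{\left(119 + 729 - 1620\right) - 252} = \frac{1}{-772 - 252} = \frac{1}{-1024} = - \frac{1}{1024}$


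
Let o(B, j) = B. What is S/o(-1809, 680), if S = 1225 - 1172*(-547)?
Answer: -214103/603 ≈ -355.06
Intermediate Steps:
S = 642309 (S = 1225 + 641084 = 642309)
S/o(-1809, 680) = 642309/(-1809) = 642309*(-1/1809) = -214103/603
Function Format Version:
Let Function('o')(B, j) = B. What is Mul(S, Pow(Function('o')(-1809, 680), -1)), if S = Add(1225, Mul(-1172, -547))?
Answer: Rational(-214103, 603) ≈ -355.06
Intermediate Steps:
S = 642309 (S = Add(1225, 641084) = 642309)
Mul(S, Pow(Function('o')(-1809, 680), -1)) = Mul(642309, Pow(-1809, -1)) = Mul(642309, Rational(-1, 1809)) = Rational(-214103, 603)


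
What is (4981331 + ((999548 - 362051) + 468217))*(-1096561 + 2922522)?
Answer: 11114706775245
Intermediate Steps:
(4981331 + ((999548 - 362051) + 468217))*(-1096561 + 2922522) = (4981331 + (637497 + 468217))*1825961 = (4981331 + 1105714)*1825961 = 6087045*1825961 = 11114706775245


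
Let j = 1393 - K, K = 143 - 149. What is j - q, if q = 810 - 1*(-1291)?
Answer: -702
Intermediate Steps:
K = -6
q = 2101 (q = 810 + 1291 = 2101)
j = 1399 (j = 1393 - 1*(-6) = 1393 + 6 = 1399)
j - q = 1399 - 1*2101 = 1399 - 2101 = -702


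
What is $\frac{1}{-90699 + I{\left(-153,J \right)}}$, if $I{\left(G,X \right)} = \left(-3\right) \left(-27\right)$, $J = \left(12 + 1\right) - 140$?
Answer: $- \frac{1}{90618} \approx -1.1035 \cdot 10^{-5}$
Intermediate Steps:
$J = -127$ ($J = 13 - 140 = -127$)
$I{\left(G,X \right)} = 81$
$\frac{1}{-90699 + I{\left(-153,J \right)}} = \frac{1}{-90699 + 81} = \frac{1}{-90618} = - \frac{1}{90618}$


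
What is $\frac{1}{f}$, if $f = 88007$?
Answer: $\frac{1}{88007} \approx 1.1363 \cdot 10^{-5}$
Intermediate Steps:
$\frac{1}{f} = \frac{1}{88007}$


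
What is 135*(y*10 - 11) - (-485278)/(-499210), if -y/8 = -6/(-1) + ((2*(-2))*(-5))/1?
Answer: -70459990064/249605 ≈ -2.8229e+5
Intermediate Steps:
y = -208 (y = -8*(-6/(-1) + ((2*(-2))*(-5))/1) = -8*(-6*(-1) - 4*(-5)*1) = -8*(6 + 20*1) = -8*(6 + 20) = -8*26 = -208)
135*(y*10 - 11) - (-485278)/(-499210) = 135*(-208*10 - 11) - (-485278)/(-499210) = 135*(-2080 - 11) - (-485278)*(-1)/499210 = 135*(-2091) - 1*242639/249605 = -282285 - 242639/249605 = -70459990064/249605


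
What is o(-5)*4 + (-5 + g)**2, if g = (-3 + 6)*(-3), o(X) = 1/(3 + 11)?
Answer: 1374/7 ≈ 196.29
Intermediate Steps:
o(X) = 1/14
g = -9 (g = 3*(-3) = -9)
o(-5)*4 + (-5 + g)**2 = (1/14)*4 + (-5 - 9)**2 = 2/7 + (-14)**2 = 2/7 + 196 = 1374/7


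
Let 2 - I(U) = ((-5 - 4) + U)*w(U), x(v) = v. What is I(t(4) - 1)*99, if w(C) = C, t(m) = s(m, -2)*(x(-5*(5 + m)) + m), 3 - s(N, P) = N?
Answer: -122562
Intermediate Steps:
s(N, P) = 3 - N
t(m) = (-25 - 4*m)*(3 - m) (t(m) = (3 - m)*(-5*(5 + m) + m) = (3 - m)*((-25 - 5*m) + m) = (3 - m)*(-25 - 4*m) = (-25 - 4*m)*(3 - m))
I(U) = 2 - U*(-9 + U) (I(U) = 2 - ((-5 - 4) + U)*U = 2 - (-9 + U)*U = 2 - U*(-9 + U))
I(t(4) - 1)*99 = (2 - ((-3 + 4)*(25 + 4*4) - 1)**2 + 9*((-3 + 4)*(25 + 4*4) - 1))*99 = (2 - (1*(25 + 16) - 1)**2 + 9*(1*(25 + 16) - 1))*99 = (2 - (1*41 - 1)**2 + 9*(1*41 - 1))*99 = (2 - (41 - 1)**2 + 9*(41 - 1))*99 = (2 - 1*40**2 + 9*40)*99 = (2 - 1*1600 + 360)*99 = (2 - 1600 + 360)*99 = -1238*99 = -122562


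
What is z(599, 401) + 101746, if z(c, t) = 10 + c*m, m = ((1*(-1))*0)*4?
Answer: 101756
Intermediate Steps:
m = 0 (m = -1*0*4 = 0*4 = 0)
z(c, t) = 10 (z(c, t) = 10 + c*0 = 10 + 0 = 10)
z(599, 401) + 101746 = 10 + 101746 = 101756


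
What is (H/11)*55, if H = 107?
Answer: 535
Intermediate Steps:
(H/11)*55 = (107/11)*55 = 535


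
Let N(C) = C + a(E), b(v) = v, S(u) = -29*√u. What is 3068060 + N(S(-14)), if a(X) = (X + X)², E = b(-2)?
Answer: 3068076 - 29*I*√14 ≈ 3.0681e+6 - 108.51*I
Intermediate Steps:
E = -2
a(X) = 4*X² (a(X) = (2*X)² = 4*X²)
N(C) = 16 + C (N(C) = C + 4*(-2)² = C + 4*4 = C + 16 = 16 + C)
3068060 + N(S(-14)) = 3068060 + (16 - 29*I*√14) = 3068076 - 29*I*√14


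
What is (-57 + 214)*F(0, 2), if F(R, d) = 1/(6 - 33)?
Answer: -157/27 ≈ -5.8148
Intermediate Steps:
F(R, d) = -1/27 (F(R, d) = 1/(-27) = -1/27)
(-57 + 214)*F(0, 2) = (-57 + 214)*(-1/27) = 157*(-1/27) = -157/27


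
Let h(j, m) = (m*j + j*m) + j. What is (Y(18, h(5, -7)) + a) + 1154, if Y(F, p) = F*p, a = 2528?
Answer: 2512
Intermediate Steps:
h(j, m) = j + 2*j*m (h(j, m) = (j*m + j*m) + j = 2*j*m + j = j + 2*j*m)
(Y(18, h(5, -7)) + a) + 1154 = (18*(5*(1 + 2*(-7))) + 2528) + 1154 = (18*(5*(1 - 14)) + 2528) + 1154 = (18*(5*(-13)) + 2528) + 1154 = (18*(-65) + 2528) + 1154 = (-1170 + 2528) + 1154 = 1358 + 1154 = 2512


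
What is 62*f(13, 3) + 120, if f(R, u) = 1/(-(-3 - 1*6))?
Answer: 1142/9 ≈ 126.89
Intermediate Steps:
f(R, u) = ⅑ (f(R, u) = 1/(-(-3 - 6)) = 1/(-1*(-9)) = 1/9 = ⅑)
62*f(13, 3) + 120 = 62*(⅑) + 120 = 62/9 + 120 = 1142/9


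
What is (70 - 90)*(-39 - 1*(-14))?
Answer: 500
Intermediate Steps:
(70 - 90)*(-39 - 1*(-14)) = -20*(-39 + 14) = -20*(-25) = 500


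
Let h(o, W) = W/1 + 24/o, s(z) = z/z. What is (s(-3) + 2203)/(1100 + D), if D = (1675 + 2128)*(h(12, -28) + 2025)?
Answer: 2204/7603297 ≈ 0.00028987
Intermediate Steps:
s(z) = 1
h(o, W) = W + 24/o (h(o, W) = W*1 + 24/o = W + 24/o)
D = 7602197 (D = (1675 + 2128)*((-28 + 24/12) + 2025) = 3803*((-28 + 24*(1/12)) + 2025) = 3803*((-28 + 2) + 2025) = 3803*(-26 + 2025) = 3803*1999 = 7602197)
(s(-3) + 2203)/(1100 + D) = (1 + 2203)/(1100 + 7602197) = 2204/7603297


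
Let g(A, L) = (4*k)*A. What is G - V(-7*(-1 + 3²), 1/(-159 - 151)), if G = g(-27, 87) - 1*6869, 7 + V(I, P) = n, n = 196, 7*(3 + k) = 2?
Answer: -47354/7 ≈ -6764.9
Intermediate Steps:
k = -19/7 (k = -3 + (⅐)*2 = -3 + 2/7 = -19/7 ≈ -2.7143)
g(A, L) = -76*A/7 (g(A, L) = (4*(-19/7))*A = -76*A/7)
V(I, P) = 189 (V(I, P) = -7 + 196 = 189)
G = -46031/7 (G = -76/7*(-27) - 1*6869 = 2052/7 - 6869 = -46031/7 ≈ -6575.9)
G - V(-7*(-1 + 3²), 1/(-159 - 151)) = -46031/7 - 1*189 = -46031/7 - 189 = -47354/7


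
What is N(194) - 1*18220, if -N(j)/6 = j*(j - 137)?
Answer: -84568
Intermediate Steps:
N(j) = -6*j*(-137 + j) (N(j) = -6*j*(j - 137) = -6*j*(-137 + j))
N(194) - 1*18220 = 6*194*(137 - 1*194) - 1*18220 = 6*194*(137 - 194) - 18220 = 6*194*(-57) - 18220 = -66348 - 18220 = -84568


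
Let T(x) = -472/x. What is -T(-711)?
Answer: -472/711 ≈ -0.66385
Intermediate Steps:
-T(-711) = -(-472)/(-711) = -(-472)*(-1)/711 = -1*472/711 = -472/711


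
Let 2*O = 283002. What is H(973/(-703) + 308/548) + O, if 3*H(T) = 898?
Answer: 425401/3 ≈ 1.4180e+5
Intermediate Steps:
H(T) = 898/3 (H(T) = (⅓)*898 = 898/3)
O = 141501 (O = (½)*283002 = 141501)
H(973/(-703) + 308/548) + O = 898/3 + 141501 = 425401/3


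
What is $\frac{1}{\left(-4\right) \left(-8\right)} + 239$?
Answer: $\frac{7649}{32} \approx 239.03$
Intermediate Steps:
$\frac{1}{\left(-4\right) \left(-8\right)} + 239 = \frac{1}{32} + 239 = \frac{7649}{32}$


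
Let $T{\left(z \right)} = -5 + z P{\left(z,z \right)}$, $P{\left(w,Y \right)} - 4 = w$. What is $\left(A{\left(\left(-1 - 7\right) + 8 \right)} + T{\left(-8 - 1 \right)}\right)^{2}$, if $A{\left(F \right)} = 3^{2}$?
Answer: $2401$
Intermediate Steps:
$P{\left(w,Y \right)} = 4 + w$
$A{\left(F \right)} = 9$
$T{\left(z \right)} = -5 + z \left(4 + z\right)$
$\left(A{\left(\left(-1 - 7\right) + 8 \right)} + T{\left(-8 - 1 \right)}\right)^{2} = \left(9 - \left(5 - \left(-8 - 1\right) \left(4 - 9\right)\right)\right)^{2} = \left(9 - \left(5 + 9 \left(4 - 9\right)\right)\right)^{2} = \left(9 - -40\right)^{2} = \left(9 + \left(-5 + 45\right)\right)^{2} = \left(9 + 40\right)^{2} = 49^{2} = 2401$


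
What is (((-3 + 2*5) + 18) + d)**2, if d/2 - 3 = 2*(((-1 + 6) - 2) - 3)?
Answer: 961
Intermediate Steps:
d = 6 (d = 6 + 2*(2*(((-1 + 6) - 2) - 3)) = 6 + 2*(2*((5 - 2) - 3)) = 6 + 2*(2*(3 - 3)) = 6 + 2*(2*0) = 6 + 2*0 = 6 + 0 = 6)
(((-3 + 2*5) + 18) + d)**2 = (((-3 + 2*5) + 18) + 6)**2 = (((-3 + 10) + 18) + 6)**2 = ((7 + 18) + 6)**2 = (25 + 6)**2 = 31**2 = 961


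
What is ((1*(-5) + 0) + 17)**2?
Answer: 144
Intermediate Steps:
((1*(-5) + 0) + 17)**2 = ((-5 + 0) + 17)**2 = (-5 + 17)**2 = 12**2 = 144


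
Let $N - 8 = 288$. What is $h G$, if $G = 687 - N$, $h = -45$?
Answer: $-17595$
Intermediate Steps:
$N = 296$ ($N = 8 + 288 = 296$)
$G = 391$ ($G = 687 - 296 = 391$)
$h G = \left(-45\right) 391 = -17595$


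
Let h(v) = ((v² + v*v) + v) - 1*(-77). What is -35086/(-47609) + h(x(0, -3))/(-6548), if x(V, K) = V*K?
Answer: 226077235/311743732 ≈ 0.72520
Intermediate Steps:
x(V, K) = K*V
h(v) = 77 + v + 2*v² (h(v) = ((v² + v²) + v) + 77 = (2*v² + v) + 77 = (v + 2*v²) + 77 = 77 + v + 2*v²)
-35086/(-47609) + h(x(0, -3))/(-6548) = -35086/(-47609) + (77 - 3*0 + 2*(-3*0)²)/(-6548) = -35086*(-1/47609) + (77 + 0 + 2*0²)*(-1/6548) = 35086/47609 + (77 + 0 + 2*0)*(-1/6548) = 35086/47609 + (77 + 0 + 0)*(-1/6548) = 35086/47609 + 77*(-1/6548) = 35086/47609 - 77/6548 = 226077235/311743732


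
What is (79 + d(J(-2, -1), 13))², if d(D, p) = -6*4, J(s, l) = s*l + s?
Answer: 3025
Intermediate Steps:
J(s, l) = s + l*s (J(s, l) = l*s + s = s + l*s)
d(D, p) = -24
(79 + d(J(-2, -1), 13))² = (79 - 24)² = 55² = 3025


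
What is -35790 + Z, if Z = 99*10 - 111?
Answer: -34911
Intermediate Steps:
Z = 879 (Z = 990 - 111 = 879)
-35790 + Z = -35790 + 879 = -34911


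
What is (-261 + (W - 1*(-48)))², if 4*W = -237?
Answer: 1185921/16 ≈ 74120.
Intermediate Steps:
W = -237/4 (W = (¼)*(-237) = -237/4 ≈ -59.250)
(-261 + (W - 1*(-48)))² = (-261 + (-237/4 - 1*(-48)))² = (-261 + (-237/4 + 48))² = (-261 - 45/4)² = (-1089/4)² = 1185921/16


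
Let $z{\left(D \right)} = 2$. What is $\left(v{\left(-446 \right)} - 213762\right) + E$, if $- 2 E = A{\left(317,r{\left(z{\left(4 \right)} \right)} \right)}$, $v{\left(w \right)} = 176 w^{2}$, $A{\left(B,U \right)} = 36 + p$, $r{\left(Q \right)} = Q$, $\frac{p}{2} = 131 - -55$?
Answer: $34795250$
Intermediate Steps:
$p = 372$ ($p = 2 \left(131 - -55\right) = 2 \left(131 + 55\right) = 2 \cdot 186 = 372$)
$A{\left(B,U \right)} = 408$ ($A{\left(B,U \right)} = 36 + 372 = 408$)
$E = -204$ ($E = \left(- \frac{1}{2}\right) 408 = -204$)
$\left(v{\left(-446 \right)} - 213762\right) + E = \left(176 \left(-446\right)^{2} - 213762\right) - 204 = \left(176 \cdot 198916 - 213762\right) - 204 = \left(35009216 - 213762\right) - 204 = 34795454 - 204 = 34795250$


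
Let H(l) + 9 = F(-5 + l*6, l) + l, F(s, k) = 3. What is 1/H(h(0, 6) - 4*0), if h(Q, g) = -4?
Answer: -1/10 ≈ -0.10000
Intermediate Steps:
H(l) = -6 + l (H(l) = -9 + (3 + l) = -6 + l)
1/H(h(0, 6) - 4*0) = 1/(-6 + (-4 - 4*0)) = 1/(-6 + (-4 + 0)) = 1/(-6 - 4) = 1/(-10) = -1/10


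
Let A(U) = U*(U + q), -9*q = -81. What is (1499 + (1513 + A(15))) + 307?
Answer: 3679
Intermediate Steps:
q = 9 (q = -⅑*(-81) = 9)
A(U) = U*(9 + U) (A(U) = U*(U + 9) = U*(9 + U))
(1499 + (1513 + A(15))) + 307 = (1499 + (1513 + 15*(9 + 15))) + 307 = (1499 + (1513 + 15*24)) + 307 = (1499 + (1513 + 360)) + 307 = (1499 + 1873) + 307 = 3372 + 307 = 3679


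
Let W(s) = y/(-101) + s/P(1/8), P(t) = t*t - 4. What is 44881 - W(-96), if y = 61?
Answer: 385101722/8585 ≈ 44858.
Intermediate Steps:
P(t) = -4 + t² (P(t) = t² - 4 = -4 + t²)
W(s) = -61/101 - 64*s/255 (W(s) = 61/(-101) + s/(-4 + (1/8)²) = 61*(-1/101) + s/(-4 + (⅛)²) = -61/101 + s/(-4 + 1/64) = -61/101 + s/(-255/64) = -61/101 + s*(-64/255) = -61/101 - 64*s/255)
44881 - W(-96) = 44881 - (-61/101 - 64/255*(-96)) = 44881 - (-61/101 + 2048/85) = 44881 - 1*201663/8585 = 44881 - 201663/8585 = 385101722/8585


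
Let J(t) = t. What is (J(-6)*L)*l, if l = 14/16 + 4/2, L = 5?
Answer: -345/4 ≈ -86.250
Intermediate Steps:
l = 23/8 (l = 14*(1/16) + 4*(½) = 7/8 + 2 = 23/8 ≈ 2.8750)
(J(-6)*L)*l = -6*5*(23/8) = -30*23/8 = -345/4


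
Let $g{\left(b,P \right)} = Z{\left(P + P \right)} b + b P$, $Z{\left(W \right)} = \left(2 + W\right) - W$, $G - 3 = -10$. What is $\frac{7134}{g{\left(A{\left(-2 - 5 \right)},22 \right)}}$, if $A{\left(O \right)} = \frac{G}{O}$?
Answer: $\frac{1189}{4} \approx 297.25$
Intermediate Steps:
$G = -7$ ($G = 3 - 10 = -7$)
$A{\left(O \right)} = - \frac{7}{O}$
$Z{\left(W \right)} = 2$
$g{\left(b,P \right)} = 2 b + P b$ ($g{\left(b,P \right)} = 2 b + b P = 2 b + P b$)
$\frac{7134}{g{\left(A{\left(-2 - 5 \right)},22 \right)}} = \frac{7134}{- \frac{7}{-2 - 5} \left(2 + 22\right)} = \frac{7134}{- \frac{7}{-7} \cdot 24} = \frac{7134}{\left(-7\right) \left(- \frac{1}{7}\right) 24} = \frac{7134}{1 \cdot 24} = \frac{7134}{24} = 7134 \cdot \frac{1}{24} = \frac{1189}{4}$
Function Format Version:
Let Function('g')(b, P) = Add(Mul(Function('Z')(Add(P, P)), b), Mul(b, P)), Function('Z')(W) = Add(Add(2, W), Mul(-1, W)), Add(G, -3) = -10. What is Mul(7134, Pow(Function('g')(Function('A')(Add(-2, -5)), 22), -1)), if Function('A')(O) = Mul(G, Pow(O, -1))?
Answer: Rational(1189, 4) ≈ 297.25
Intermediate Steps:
G = -7 (G = Add(3, -10) = -7)
Function('A')(O) = Mul(-7, Pow(O, -1))
Function('Z')(W) = 2
Function('g')(b, P) = Add(Mul(2, b), Mul(P, b)) (Function('g')(b, P) = Add(Mul(2, b), Mul(b, P)) = Add(Mul(2, b), Mul(P, b)))
Mul(7134, Pow(Function('g')(Function('A')(Add(-2, -5)), 22), -1)) = Mul(7134, Pow(Mul(Mul(-7, Pow(Add(-2, -5), -1)), Add(2, 22)), -1)) = Mul(7134, Pow(Mul(Mul(-7, Pow(-7, -1)), 24), -1)) = Mul(7134, Pow(Mul(Mul(-7, Rational(-1, 7)), 24), -1)) = Mul(7134, Pow(Mul(1, 24), -1)) = Mul(7134, Pow(24, -1)) = Mul(7134, Rational(1, 24)) = Rational(1189, 4)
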